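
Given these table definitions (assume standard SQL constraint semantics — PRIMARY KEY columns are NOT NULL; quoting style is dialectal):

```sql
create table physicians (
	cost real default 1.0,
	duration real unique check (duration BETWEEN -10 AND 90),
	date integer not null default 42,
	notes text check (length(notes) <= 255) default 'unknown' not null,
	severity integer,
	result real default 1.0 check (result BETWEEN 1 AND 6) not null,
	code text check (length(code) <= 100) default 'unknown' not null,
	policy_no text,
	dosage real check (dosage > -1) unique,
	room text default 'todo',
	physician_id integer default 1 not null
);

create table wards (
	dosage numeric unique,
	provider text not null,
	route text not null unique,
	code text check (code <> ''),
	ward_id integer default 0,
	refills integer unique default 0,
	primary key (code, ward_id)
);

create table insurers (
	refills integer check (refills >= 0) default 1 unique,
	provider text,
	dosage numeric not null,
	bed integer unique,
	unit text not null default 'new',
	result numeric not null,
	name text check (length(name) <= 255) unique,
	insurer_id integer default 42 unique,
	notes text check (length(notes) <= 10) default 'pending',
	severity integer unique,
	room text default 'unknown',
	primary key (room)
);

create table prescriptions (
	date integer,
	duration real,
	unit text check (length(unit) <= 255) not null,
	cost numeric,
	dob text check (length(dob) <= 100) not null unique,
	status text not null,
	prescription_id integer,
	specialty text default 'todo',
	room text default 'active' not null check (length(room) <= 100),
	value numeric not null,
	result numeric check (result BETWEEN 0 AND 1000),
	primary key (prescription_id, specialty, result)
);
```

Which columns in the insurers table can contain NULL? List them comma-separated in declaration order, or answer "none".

refills, provider, bed, name, insurer_id, notes, severity

- refills: CHECK does not forbid NULL (a CHECK constraint passes when its expression is NULL) → nullable.
- provider: no NOT NULL constraint applies → nullable.
- dosage: declared NOT NULL → not nullable.
- bed: UNIQUE does not imply NOT NULL → nullable.
- unit: declared NOT NULL → not nullable.
- result: declared NOT NULL → not nullable.
- name: CHECK does not forbid NULL (a CHECK constraint passes when its expression is NULL) → nullable.
- insurer_id: UNIQUE does not imply NOT NULL → nullable.
- notes: CHECK does not forbid NULL (a CHECK constraint passes when its expression is NULL) → nullable.
- severity: UNIQUE does not imply NOT NULL → nullable.
- room: part of the PRIMARY KEY, which implies NOT NULL → not nullable.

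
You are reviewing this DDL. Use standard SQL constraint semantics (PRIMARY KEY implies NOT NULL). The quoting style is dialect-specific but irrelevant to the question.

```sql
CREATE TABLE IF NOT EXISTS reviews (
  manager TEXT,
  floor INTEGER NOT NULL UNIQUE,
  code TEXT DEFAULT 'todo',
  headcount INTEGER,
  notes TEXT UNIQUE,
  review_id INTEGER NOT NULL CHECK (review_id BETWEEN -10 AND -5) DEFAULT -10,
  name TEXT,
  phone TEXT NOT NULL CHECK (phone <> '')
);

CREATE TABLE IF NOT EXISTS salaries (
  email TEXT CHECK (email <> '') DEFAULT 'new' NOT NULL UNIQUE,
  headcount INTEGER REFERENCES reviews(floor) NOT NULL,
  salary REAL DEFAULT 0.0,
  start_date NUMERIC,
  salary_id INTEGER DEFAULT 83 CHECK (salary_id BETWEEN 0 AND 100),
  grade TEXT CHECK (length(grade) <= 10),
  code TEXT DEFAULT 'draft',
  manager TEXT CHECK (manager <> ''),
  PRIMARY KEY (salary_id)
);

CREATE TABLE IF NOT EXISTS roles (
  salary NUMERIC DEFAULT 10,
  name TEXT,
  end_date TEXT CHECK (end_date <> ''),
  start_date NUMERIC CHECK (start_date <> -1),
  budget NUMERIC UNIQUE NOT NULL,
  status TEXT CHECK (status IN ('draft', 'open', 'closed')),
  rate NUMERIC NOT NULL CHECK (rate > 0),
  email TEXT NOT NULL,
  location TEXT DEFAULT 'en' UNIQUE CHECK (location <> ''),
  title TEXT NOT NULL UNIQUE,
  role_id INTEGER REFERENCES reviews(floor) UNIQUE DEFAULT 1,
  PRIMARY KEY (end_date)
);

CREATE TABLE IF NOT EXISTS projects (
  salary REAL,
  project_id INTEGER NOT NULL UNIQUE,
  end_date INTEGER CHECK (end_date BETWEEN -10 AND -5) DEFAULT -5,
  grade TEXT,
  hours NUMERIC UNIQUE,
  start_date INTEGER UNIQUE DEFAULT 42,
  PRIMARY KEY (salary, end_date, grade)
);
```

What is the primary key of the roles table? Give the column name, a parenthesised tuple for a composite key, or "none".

end_date

end_date is declared PRIMARY KEY as a table-level PRIMARY KEY clause.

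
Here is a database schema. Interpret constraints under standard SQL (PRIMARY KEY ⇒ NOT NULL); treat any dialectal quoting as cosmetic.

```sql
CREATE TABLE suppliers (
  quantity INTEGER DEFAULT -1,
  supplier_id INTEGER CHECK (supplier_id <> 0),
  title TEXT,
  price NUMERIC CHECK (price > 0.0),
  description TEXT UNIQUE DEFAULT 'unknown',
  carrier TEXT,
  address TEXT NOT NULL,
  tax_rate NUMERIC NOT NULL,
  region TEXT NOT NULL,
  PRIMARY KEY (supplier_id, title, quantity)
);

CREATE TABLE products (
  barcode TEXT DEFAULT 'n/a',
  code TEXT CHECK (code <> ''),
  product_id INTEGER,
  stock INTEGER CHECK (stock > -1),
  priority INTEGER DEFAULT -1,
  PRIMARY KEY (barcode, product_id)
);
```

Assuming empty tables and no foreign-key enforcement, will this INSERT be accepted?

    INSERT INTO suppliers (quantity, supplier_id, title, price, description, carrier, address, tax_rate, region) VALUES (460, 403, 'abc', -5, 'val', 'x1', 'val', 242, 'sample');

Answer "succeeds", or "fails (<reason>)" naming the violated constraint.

The value -5 for price violates CHECK (price > 0.0).

fails (CHECK on price)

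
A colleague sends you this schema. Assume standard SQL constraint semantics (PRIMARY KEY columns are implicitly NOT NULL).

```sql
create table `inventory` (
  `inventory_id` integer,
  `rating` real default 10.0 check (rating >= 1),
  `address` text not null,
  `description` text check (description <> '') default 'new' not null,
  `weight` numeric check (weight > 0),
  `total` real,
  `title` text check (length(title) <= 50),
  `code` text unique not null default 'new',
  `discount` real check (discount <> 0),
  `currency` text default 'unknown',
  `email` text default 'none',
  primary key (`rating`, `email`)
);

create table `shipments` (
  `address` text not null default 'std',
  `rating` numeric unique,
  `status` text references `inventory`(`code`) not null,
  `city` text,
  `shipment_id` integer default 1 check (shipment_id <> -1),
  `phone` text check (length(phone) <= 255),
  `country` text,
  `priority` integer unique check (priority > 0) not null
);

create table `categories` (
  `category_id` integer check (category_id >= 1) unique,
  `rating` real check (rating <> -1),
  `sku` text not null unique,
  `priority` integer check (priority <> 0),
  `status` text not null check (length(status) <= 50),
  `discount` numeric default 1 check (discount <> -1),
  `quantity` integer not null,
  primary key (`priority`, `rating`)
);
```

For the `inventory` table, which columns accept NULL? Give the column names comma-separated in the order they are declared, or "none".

inventory_id, weight, total, title, discount, currency

- inventory_id: no NOT NULL constraint applies → nullable.
- rating: part of the PRIMARY KEY, which implies NOT NULL → not nullable.
- address: declared NOT NULL → not nullable.
- description: declared NOT NULL → not nullable.
- weight: CHECK does not forbid NULL (a CHECK constraint passes when its expression is NULL) → nullable.
- total: no NOT NULL constraint applies → nullable.
- title: CHECK does not forbid NULL (a CHECK constraint passes when its expression is NULL) → nullable.
- code: declared NOT NULL → not nullable.
- discount: CHECK does not forbid NULL (a CHECK constraint passes when its expression is NULL) → nullable.
- currency: DEFAULT only fills an omitted column; an explicit NULL is still allowed → nullable.
- email: part of the PRIMARY KEY, which implies NOT NULL → not nullable.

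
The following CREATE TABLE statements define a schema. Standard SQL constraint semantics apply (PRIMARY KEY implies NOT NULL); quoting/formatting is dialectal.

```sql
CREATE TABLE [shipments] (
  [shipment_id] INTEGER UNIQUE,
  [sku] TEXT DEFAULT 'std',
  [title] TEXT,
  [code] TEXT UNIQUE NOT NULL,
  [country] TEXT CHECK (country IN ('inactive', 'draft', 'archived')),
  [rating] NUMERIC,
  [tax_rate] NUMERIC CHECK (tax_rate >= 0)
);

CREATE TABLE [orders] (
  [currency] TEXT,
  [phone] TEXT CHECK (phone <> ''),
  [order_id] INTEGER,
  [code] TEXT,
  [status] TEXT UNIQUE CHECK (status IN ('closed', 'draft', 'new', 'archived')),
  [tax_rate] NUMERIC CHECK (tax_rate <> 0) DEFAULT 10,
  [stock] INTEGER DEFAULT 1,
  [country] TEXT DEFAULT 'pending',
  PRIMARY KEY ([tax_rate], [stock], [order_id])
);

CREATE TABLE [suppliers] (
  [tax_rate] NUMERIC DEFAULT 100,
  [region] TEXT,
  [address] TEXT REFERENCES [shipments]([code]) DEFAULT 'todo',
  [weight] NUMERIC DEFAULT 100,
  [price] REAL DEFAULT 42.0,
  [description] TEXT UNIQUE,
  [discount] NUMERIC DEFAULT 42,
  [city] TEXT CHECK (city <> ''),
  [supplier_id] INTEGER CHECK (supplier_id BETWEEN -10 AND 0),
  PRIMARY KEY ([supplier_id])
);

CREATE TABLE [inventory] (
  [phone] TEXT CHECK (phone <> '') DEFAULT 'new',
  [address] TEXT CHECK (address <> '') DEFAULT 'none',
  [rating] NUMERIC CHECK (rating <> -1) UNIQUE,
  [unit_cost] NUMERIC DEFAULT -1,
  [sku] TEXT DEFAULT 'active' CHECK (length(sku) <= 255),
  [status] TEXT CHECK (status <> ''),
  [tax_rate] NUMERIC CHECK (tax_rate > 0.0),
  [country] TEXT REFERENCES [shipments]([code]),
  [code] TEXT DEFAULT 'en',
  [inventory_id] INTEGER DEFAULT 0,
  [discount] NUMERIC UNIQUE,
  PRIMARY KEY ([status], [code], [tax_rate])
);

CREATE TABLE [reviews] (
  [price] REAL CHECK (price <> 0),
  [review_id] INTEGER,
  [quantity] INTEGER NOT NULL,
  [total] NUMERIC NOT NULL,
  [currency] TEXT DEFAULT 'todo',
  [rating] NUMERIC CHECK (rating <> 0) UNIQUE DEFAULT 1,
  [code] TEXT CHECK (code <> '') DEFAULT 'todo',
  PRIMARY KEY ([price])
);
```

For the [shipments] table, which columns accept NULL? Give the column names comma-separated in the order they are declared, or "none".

- shipment_id: UNIQUE does not imply NOT NULL → nullable.
- sku: DEFAULT only fills an omitted column; an explicit NULL is still allowed → nullable.
- title: no NOT NULL constraint applies → nullable.
- code: declared NOT NULL → not nullable.
- country: CHECK does not forbid NULL (a CHECK constraint passes when its expression is NULL) → nullable.
- rating: no NOT NULL constraint applies → nullable.
- tax_rate: CHECK does not forbid NULL (a CHECK constraint passes when its expression is NULL) → nullable.

shipment_id, sku, title, country, rating, tax_rate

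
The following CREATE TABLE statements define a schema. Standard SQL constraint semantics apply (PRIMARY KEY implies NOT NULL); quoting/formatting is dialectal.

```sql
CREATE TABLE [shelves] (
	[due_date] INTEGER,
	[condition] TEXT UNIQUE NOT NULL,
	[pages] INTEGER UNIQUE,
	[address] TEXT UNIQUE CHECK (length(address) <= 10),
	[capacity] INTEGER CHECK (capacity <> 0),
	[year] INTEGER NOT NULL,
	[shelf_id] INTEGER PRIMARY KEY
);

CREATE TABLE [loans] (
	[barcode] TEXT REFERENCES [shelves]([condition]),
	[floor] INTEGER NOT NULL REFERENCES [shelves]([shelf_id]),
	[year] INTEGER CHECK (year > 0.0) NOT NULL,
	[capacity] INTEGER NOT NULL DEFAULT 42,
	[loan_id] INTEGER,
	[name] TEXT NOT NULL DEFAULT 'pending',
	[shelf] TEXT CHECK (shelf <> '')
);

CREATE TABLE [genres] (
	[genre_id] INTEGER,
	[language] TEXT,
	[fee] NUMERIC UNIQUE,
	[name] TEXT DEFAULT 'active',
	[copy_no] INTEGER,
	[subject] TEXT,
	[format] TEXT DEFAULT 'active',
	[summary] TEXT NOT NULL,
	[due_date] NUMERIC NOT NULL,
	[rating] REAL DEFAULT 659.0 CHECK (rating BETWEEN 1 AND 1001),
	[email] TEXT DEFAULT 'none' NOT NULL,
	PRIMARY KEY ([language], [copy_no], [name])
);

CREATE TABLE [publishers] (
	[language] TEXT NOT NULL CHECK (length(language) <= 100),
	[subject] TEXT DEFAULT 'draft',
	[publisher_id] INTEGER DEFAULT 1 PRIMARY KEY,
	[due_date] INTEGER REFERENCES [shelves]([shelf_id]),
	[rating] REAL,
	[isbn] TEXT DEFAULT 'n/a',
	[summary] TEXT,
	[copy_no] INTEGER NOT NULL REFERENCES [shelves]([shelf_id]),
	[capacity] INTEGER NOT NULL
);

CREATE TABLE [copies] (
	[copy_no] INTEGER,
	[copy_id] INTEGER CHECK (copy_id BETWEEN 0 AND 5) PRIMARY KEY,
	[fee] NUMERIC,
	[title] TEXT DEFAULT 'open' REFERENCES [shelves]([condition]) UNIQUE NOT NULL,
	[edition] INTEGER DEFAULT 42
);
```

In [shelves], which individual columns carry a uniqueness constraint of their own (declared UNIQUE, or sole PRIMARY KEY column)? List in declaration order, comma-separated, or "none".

- due_date: no UNIQUE or single-column PK constraint.
- condition: declared UNIQUE → unique.
- pages: declared UNIQUE → unique.
- address: declared UNIQUE → unique.
- capacity: no UNIQUE or single-column PK constraint.
- year: no UNIQUE or single-column PK constraint.
- shelf_id: single-column PRIMARY KEY → unique.

condition, pages, address, shelf_id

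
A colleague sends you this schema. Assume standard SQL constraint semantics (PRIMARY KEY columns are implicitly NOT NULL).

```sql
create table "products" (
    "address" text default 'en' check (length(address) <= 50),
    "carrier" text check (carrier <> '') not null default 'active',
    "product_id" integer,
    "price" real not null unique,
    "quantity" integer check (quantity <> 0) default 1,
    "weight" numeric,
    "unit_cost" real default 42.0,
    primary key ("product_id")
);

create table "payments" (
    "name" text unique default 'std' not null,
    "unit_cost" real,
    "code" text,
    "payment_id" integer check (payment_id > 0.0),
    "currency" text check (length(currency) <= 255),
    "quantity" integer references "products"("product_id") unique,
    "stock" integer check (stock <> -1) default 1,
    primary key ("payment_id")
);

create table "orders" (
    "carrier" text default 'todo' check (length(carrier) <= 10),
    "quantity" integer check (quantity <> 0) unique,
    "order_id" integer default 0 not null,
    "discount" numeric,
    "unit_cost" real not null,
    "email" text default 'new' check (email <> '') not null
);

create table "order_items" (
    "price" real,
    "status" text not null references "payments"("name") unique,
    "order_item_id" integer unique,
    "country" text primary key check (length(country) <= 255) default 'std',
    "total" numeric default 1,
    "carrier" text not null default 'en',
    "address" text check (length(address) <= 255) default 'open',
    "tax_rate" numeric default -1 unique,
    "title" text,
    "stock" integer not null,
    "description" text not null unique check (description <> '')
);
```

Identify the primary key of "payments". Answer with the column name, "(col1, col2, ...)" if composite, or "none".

payment_id is declared PRIMARY KEY as a table-level PRIMARY KEY clause.

payment_id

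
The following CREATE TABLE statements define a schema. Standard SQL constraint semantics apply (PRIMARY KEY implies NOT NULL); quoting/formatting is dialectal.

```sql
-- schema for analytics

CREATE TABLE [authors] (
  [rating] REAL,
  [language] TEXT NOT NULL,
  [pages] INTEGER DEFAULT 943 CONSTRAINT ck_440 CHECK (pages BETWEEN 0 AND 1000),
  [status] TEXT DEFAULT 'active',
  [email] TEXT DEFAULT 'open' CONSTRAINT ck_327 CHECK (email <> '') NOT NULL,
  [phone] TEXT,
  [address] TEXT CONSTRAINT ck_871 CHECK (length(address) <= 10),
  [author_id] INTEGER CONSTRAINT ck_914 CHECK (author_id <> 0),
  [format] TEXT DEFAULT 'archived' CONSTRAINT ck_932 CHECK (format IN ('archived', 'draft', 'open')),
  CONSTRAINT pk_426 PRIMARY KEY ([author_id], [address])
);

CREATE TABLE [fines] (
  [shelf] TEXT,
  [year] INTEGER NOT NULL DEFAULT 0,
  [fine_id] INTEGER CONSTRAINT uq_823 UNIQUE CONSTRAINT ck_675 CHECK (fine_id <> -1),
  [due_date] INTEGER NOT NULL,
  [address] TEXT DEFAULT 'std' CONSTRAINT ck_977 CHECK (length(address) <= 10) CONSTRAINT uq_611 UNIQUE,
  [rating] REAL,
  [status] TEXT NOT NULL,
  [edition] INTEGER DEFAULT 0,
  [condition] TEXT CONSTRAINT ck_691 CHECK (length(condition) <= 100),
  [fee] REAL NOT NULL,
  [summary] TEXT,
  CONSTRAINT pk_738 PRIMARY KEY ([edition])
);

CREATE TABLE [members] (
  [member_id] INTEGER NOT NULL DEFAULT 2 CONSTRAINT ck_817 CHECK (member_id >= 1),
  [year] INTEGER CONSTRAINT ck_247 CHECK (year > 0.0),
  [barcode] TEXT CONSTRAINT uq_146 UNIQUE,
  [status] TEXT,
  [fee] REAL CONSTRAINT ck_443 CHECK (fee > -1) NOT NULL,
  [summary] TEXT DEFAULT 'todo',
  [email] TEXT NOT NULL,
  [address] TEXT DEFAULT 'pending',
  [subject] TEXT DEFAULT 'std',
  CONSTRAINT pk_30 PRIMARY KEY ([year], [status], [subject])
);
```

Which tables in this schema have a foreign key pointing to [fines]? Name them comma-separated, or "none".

none

No REFERENCES clause anywhere in the schema names fines.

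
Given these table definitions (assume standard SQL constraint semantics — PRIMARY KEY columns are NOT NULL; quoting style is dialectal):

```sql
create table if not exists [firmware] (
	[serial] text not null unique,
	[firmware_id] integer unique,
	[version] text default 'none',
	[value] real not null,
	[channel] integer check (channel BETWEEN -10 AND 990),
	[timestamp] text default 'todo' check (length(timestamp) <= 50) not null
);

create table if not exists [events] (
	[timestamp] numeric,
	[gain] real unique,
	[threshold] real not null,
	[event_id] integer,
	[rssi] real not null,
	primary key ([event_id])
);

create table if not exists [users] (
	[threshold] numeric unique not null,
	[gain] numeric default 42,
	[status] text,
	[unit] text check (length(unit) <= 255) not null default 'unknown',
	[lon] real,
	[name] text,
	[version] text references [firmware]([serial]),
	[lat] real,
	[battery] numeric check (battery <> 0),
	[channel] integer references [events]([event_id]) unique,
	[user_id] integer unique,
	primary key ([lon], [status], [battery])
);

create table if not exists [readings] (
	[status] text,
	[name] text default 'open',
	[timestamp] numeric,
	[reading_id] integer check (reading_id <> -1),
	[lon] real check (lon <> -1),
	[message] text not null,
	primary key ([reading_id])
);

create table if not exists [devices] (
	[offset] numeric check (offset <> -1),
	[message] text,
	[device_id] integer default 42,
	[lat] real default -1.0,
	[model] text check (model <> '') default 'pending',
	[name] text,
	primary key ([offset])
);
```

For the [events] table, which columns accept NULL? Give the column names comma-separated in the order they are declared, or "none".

timestamp, gain

- timestamp: no NOT NULL constraint applies → nullable.
- gain: UNIQUE does not imply NOT NULL → nullable.
- threshold: declared NOT NULL → not nullable.
- event_id: part of the PRIMARY KEY, which implies NOT NULL → not nullable.
- rssi: declared NOT NULL → not nullable.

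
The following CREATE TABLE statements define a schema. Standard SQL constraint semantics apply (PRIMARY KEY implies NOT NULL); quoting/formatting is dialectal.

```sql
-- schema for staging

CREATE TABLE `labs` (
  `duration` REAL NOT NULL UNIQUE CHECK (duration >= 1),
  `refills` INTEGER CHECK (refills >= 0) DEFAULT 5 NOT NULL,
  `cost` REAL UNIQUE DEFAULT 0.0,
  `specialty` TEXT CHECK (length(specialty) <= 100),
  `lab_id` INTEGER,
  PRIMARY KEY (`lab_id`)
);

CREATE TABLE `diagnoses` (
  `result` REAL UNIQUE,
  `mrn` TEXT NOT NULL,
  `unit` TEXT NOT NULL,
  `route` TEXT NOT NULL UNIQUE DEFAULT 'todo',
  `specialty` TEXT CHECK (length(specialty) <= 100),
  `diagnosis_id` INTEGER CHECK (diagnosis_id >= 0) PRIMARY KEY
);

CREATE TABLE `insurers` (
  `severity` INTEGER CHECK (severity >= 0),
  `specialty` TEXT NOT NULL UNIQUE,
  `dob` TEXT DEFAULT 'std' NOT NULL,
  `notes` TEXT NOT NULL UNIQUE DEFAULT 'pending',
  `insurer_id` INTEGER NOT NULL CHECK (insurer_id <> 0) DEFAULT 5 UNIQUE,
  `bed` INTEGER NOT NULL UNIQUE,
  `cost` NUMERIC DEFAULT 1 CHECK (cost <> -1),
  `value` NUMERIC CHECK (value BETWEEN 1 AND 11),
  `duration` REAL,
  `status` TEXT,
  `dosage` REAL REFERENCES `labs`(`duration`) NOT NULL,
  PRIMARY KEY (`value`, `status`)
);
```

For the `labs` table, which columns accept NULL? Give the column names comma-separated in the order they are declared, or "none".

cost, specialty

- duration: declared NOT NULL → not nullable.
- refills: declared NOT NULL → not nullable.
- cost: UNIQUE does not imply NOT NULL → nullable.
- specialty: CHECK does not forbid NULL (a CHECK constraint passes when its expression is NULL) → nullable.
- lab_id: part of the PRIMARY KEY, which implies NOT NULL → not nullable.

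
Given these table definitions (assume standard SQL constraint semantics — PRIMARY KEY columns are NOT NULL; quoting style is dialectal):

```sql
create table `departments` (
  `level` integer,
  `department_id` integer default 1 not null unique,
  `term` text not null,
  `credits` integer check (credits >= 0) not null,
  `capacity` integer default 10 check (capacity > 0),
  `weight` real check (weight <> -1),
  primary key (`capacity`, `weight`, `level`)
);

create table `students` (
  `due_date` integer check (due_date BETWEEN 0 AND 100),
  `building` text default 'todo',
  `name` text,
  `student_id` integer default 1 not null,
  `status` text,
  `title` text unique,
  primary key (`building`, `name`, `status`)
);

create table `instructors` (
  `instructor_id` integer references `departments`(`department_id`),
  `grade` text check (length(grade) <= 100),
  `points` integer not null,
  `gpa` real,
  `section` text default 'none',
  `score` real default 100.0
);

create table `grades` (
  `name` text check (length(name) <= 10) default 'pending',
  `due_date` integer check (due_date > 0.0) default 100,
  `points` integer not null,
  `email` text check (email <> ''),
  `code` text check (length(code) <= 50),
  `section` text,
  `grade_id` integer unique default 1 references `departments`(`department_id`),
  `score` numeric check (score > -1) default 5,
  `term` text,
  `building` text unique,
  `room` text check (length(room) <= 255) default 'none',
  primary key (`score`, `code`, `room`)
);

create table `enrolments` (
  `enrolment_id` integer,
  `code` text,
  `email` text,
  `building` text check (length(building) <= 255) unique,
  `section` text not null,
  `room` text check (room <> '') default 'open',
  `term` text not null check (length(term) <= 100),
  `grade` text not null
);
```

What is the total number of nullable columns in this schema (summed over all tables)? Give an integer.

19

departments: 0 nullable (none — PK (capacity, weight, level) and explicit NOT NULL columns excluded).
students: 2 nullable (due_date, title — PK (building, name, status) and explicit NOT NULL columns excluded).
instructors: 5 nullable (instructor_id, grade, gpa, section, score — PK none and explicit NOT NULL columns excluded).
grades: 7 nullable (name, due_date, email, section, grade_id, term, building — PK (score, code, room) and explicit NOT NULL columns excluded).
enrolments: 5 nullable (enrolment_id, code, email, building, room — PK none and explicit NOT NULL columns excluded).
Total: 0 + 2 + 5 + 7 + 5 = 19.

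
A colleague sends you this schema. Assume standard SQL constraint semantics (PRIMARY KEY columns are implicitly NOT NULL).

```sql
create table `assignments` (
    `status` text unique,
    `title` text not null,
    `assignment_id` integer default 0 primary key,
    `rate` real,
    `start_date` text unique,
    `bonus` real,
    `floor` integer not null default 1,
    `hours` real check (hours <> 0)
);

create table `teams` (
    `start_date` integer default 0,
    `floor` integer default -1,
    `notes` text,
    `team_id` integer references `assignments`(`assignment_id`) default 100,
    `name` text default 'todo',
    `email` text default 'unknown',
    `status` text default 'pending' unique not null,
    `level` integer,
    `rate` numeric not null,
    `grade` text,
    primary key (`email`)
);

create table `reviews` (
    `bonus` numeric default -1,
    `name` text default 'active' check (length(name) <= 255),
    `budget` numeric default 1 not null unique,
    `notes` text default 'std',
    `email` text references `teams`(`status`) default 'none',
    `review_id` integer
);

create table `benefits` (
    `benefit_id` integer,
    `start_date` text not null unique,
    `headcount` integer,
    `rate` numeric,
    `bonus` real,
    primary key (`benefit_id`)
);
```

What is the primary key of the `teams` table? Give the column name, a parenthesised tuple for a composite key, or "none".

email

email is declared PRIMARY KEY as a table-level PRIMARY KEY clause.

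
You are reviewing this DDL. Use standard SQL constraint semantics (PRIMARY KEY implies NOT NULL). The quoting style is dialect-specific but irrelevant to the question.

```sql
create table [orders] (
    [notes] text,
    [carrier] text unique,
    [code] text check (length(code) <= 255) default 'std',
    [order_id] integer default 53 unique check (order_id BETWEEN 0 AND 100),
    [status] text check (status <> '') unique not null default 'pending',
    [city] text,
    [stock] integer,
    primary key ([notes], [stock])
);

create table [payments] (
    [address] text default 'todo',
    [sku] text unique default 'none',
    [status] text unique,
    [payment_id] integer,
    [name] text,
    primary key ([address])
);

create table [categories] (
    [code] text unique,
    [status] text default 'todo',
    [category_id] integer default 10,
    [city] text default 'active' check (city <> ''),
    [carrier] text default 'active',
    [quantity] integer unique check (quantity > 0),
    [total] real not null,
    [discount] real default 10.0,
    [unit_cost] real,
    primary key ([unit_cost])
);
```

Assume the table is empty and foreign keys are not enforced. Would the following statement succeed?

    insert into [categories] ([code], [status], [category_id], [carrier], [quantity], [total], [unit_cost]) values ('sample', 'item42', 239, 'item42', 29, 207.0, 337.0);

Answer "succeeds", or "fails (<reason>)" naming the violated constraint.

succeeds

NOT NULL columns: total is supplied; unit_cost is supplied.
CHECK constraints: 29 satisfies (quantity > 0).
No constraint is violated.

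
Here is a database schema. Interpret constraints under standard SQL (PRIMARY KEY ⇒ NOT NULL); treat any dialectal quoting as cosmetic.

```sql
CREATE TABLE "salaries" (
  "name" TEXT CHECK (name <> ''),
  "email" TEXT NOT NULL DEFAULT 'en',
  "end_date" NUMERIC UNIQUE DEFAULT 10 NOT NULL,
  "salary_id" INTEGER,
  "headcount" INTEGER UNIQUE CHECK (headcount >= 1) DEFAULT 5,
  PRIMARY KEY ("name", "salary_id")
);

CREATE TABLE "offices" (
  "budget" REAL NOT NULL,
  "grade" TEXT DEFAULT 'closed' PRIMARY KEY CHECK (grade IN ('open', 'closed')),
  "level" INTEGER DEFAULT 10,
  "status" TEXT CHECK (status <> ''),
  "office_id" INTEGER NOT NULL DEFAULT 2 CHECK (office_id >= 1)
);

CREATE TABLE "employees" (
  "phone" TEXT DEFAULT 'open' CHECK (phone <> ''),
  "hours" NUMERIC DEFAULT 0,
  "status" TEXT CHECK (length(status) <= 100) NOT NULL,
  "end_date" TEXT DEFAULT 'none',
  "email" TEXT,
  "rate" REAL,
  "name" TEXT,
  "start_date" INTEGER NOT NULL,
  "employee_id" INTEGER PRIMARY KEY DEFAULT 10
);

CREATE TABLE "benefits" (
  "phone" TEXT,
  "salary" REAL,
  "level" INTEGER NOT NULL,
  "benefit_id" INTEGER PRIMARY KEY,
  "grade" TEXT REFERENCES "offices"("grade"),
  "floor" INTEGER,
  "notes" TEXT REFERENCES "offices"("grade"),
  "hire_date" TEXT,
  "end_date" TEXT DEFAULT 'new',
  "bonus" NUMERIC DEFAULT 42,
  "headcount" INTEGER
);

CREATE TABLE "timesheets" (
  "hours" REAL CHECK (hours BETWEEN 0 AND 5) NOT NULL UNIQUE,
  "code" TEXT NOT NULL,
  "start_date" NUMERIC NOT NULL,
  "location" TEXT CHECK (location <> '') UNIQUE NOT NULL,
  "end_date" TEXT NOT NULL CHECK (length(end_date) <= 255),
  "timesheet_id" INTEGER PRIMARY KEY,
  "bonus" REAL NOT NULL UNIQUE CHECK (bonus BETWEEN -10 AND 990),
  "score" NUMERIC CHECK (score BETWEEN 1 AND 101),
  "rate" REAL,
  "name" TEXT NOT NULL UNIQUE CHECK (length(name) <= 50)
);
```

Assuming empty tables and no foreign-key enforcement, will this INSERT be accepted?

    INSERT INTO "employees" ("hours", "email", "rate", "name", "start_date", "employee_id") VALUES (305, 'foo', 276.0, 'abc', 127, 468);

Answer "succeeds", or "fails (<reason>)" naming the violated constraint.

fails (NOT NULL on status)

status is omitted from the column list and has no DEFAULT, so it would receive NULL.
But status is declared NOT NULL.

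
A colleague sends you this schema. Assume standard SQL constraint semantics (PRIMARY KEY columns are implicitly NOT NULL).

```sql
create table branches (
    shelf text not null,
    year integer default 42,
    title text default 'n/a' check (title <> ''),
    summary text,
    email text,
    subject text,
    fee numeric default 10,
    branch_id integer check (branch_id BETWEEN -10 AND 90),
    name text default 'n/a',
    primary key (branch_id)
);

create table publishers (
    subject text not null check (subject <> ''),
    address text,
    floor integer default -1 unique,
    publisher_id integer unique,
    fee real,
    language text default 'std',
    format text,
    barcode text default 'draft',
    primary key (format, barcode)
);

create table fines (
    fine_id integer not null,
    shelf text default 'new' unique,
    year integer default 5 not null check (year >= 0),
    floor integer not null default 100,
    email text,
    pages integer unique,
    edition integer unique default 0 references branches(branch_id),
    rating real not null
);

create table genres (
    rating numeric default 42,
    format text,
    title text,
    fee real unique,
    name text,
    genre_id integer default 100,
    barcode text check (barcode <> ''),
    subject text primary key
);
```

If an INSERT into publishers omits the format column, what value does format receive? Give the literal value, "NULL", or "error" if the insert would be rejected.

format has no DEFAULT clause.
Omitting it would insert NULL, but it is part of the PRIMARY KEY, so the INSERT fails.

error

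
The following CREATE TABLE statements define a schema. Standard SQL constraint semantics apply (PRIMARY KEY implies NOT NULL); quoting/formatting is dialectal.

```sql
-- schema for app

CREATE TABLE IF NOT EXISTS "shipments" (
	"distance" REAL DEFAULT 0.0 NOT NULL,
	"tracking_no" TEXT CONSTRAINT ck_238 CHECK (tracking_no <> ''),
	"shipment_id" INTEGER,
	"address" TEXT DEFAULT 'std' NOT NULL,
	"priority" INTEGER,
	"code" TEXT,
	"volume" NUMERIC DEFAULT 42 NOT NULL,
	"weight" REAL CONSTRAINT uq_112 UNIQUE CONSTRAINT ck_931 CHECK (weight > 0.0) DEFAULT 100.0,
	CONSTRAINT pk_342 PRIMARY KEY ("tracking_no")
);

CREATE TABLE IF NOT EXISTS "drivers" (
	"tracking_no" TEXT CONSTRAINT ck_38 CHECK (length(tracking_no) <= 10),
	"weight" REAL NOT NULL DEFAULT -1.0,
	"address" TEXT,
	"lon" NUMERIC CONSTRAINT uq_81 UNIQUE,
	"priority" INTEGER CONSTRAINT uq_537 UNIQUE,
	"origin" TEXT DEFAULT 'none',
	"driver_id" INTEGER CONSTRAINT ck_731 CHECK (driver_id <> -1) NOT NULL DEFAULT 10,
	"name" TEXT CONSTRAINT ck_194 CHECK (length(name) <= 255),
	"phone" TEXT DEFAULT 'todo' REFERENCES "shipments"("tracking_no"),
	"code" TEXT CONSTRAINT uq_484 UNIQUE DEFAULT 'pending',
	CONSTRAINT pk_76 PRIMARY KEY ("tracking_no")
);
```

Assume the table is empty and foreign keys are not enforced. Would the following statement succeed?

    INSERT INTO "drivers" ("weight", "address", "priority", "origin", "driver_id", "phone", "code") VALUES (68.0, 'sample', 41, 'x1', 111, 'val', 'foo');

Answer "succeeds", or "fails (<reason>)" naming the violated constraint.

tracking_no is omitted from the column list and has no DEFAULT, so it would receive NULL.
But tracking_no is part of the PRIMARY KEY (implied NOT NULL).

fails (NOT NULL on tracking_no)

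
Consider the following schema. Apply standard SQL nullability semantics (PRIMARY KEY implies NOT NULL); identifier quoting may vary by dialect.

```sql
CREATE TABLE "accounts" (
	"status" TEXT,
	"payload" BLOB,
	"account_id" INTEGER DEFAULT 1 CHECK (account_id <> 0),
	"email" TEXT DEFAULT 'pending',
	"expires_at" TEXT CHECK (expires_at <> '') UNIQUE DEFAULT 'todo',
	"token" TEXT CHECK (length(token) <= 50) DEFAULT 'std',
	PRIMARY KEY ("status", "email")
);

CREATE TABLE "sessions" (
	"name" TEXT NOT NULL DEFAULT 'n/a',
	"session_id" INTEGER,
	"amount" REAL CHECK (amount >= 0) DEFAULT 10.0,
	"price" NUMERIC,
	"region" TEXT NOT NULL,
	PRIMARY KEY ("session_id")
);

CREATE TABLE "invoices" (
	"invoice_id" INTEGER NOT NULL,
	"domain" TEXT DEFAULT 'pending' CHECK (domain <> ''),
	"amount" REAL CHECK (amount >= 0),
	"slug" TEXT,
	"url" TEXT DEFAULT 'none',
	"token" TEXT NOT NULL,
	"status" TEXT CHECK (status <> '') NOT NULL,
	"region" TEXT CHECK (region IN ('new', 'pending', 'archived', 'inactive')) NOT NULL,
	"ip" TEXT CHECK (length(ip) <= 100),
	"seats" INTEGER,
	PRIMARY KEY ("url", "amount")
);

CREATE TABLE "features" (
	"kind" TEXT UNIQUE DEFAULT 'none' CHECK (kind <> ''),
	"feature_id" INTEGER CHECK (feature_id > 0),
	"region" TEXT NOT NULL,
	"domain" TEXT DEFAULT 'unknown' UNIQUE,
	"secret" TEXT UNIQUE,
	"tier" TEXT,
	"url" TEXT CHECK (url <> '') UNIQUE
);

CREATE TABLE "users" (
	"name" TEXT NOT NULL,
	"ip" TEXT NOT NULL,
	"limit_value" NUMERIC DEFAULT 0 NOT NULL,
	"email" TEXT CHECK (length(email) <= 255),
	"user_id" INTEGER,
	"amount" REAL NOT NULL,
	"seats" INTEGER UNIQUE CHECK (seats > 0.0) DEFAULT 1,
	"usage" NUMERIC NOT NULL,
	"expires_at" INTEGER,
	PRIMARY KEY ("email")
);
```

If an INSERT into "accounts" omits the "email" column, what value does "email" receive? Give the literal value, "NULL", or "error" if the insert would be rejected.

email has an explicit DEFAULT 'pending'.
When the column is omitted from an INSERT, that default is used.

'pending'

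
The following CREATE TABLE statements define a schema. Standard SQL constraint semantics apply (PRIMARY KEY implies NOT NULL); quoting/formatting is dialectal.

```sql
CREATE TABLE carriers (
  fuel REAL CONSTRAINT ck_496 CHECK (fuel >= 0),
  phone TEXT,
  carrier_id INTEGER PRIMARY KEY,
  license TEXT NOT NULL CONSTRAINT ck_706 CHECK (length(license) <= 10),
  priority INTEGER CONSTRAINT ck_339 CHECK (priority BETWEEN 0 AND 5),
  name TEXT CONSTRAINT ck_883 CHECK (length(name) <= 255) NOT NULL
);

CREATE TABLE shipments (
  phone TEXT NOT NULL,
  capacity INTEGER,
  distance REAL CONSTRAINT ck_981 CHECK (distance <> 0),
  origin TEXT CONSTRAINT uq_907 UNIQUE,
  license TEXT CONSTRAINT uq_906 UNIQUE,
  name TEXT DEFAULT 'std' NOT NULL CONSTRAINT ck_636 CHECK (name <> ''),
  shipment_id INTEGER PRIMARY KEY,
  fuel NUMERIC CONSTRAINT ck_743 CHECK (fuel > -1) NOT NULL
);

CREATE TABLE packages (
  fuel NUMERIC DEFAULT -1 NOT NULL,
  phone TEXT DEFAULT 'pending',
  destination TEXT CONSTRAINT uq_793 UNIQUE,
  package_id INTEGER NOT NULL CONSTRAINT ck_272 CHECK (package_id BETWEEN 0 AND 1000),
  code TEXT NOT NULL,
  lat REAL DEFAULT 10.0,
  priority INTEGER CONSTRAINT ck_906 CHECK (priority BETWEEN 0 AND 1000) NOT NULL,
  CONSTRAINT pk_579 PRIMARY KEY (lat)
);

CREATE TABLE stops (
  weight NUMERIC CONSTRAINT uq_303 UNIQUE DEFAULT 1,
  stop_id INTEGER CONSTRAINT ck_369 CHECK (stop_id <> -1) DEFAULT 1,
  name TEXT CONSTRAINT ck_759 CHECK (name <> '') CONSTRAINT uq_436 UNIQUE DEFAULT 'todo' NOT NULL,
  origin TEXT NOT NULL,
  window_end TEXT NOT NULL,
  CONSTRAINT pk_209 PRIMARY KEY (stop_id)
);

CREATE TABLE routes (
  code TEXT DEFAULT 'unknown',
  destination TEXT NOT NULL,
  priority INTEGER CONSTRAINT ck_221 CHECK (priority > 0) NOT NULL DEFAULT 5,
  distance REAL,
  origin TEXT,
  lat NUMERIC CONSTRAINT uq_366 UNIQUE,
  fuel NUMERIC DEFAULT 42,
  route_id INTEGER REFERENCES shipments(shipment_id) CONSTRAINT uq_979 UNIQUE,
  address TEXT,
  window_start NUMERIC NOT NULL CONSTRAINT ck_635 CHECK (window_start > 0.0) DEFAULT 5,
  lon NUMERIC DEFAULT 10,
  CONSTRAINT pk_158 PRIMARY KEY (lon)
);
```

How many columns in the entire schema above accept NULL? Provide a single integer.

17

carriers: 3 nullable (fuel, phone, priority — PK (carrier_id) and explicit NOT NULL columns excluded).
shipments: 4 nullable (capacity, distance, origin, license — PK (shipment_id) and explicit NOT NULL columns excluded).
packages: 2 nullable (phone, destination — PK (lat) and explicit NOT NULL columns excluded).
stops: 1 nullable (weight — PK (stop_id) and explicit NOT NULL columns excluded).
routes: 7 nullable (code, distance, origin, lat, fuel, route_id, address — PK (lon) and explicit NOT NULL columns excluded).
Total: 3 + 4 + 2 + 1 + 7 = 17.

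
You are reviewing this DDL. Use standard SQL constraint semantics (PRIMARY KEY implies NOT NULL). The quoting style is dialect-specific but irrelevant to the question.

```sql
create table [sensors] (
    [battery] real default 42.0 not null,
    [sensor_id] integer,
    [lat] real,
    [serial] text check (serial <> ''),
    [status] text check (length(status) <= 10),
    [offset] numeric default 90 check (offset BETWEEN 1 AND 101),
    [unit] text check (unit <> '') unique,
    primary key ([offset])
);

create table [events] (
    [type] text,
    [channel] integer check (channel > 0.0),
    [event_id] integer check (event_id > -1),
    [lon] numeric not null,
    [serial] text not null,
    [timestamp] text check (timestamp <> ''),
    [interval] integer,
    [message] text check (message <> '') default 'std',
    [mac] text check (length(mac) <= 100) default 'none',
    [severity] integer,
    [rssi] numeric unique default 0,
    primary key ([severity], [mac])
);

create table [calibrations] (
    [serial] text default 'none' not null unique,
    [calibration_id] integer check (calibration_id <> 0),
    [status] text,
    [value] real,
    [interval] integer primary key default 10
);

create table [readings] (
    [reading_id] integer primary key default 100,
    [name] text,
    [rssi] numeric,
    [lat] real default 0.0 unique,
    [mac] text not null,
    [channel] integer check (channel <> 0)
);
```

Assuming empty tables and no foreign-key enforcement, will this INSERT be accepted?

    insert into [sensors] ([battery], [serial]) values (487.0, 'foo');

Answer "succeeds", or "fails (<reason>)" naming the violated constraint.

succeeds

NOT NULL columns: battery is supplied; offset defaults to 90.
CHECK constraints: 'foo' satisfies (serial <> '').
No constraint is violated.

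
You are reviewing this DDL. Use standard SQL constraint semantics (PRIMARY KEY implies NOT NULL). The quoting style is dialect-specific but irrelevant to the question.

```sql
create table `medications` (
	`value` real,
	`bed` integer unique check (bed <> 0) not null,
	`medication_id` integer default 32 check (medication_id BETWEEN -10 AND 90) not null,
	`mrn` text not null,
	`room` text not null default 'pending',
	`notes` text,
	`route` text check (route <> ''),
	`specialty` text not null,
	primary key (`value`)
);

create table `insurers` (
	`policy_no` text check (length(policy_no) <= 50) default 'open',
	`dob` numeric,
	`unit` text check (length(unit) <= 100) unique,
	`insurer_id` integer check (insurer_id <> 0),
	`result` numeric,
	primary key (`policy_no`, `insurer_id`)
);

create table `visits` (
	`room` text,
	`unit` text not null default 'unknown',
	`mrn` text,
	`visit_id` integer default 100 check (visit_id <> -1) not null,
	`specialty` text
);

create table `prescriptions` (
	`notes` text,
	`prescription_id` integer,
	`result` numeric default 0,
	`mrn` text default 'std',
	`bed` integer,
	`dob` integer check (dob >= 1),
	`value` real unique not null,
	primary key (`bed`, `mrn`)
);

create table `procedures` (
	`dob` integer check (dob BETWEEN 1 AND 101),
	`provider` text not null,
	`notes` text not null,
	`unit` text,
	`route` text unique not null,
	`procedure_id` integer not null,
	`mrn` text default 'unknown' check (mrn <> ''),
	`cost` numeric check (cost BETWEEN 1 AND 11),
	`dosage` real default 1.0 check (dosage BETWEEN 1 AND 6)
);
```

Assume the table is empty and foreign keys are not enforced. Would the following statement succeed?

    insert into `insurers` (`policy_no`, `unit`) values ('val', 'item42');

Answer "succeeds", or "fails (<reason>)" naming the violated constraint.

fails (NOT NULL on insurer_id)

insurer_id is omitted from the column list and has no DEFAULT, so it would receive NULL.
But insurer_id is part of the PRIMARY KEY (implied NOT NULL).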